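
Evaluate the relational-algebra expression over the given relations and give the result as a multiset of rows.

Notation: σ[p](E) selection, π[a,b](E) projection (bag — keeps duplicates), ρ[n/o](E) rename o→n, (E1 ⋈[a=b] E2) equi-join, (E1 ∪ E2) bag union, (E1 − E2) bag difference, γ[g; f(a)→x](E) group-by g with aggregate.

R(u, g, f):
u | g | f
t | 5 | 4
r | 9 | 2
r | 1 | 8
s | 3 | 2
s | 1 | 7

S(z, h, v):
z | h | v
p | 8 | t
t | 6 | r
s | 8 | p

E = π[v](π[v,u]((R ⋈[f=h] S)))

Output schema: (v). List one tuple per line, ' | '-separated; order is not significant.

Stepwise |·|:
  R → 5
  S → 3
  (R ⋈[f=h] S) → 2
  π[v,u]((R ⋈[f=h] S)) → 2
  π[v](π[v,u]((R ⋈[f=h] S))) → 2

== RESULT ==
v
p
t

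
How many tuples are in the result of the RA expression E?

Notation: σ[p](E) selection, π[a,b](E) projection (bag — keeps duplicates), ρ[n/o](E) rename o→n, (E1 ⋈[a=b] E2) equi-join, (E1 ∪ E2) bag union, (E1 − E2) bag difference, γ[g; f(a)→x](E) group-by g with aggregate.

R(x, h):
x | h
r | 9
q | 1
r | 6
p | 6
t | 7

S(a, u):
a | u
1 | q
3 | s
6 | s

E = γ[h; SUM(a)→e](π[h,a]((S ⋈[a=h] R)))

Stepwise |·|:
  S → 3
  R → 5
  (S ⋈[a=h] R) → 3
  π[h,a]((S ⋈[a=h] R)) → 3
  γ[h; SUM(a)→e](π[h,a]((S ⋈[a=h] R))) → 2

|E| = 2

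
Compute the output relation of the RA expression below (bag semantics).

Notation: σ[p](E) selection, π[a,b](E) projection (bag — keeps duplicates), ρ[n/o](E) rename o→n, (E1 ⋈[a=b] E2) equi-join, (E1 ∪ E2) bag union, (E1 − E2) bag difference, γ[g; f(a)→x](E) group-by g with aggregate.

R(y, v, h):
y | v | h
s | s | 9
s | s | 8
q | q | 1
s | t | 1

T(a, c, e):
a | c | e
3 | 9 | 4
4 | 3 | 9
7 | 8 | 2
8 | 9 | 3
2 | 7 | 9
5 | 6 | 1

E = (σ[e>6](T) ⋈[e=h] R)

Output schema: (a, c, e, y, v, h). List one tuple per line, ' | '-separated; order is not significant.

Row counts bottom-up:
  T → 6
  σ[e>6](T) → 2
  R → 4
  (σ[e>6](T) ⋈[e=h] R) → 2

== RESULT ==
a | c | e | y | v | h
2 | 7 | 9 | s | s | 9
4 | 3 | 9 | s | s | 9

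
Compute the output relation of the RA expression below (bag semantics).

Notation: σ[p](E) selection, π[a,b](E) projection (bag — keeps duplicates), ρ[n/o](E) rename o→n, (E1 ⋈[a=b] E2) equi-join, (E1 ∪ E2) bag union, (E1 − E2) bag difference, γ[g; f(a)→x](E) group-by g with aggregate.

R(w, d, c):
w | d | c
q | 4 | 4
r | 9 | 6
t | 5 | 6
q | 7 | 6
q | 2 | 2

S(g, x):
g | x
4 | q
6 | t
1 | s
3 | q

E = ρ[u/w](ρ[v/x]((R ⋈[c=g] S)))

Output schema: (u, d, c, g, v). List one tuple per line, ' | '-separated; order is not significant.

Subexpression sizes:
  R → 5
  S → 4
  (R ⋈[c=g] S) → 4
  ρ[v/x]((R ⋈[c=g] S)) → 4
  ρ[u/w](ρ[v/x]((R ⋈[c=g] S))) → 4

== RESULT ==
u | d | c | g | v
q | 4 | 4 | 4 | q
q | 7 | 6 | 6 | t
r | 9 | 6 | 6 | t
t | 5 | 6 | 6 | t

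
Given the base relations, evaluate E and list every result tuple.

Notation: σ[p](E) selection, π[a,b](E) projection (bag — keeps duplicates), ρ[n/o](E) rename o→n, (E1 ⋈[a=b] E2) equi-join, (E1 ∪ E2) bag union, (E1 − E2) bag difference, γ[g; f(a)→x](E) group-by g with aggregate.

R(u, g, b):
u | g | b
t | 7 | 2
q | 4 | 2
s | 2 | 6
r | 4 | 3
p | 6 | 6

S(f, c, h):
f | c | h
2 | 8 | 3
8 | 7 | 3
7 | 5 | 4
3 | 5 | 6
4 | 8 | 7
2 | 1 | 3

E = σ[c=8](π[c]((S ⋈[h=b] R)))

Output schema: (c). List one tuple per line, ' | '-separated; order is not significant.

Stepwise |·|:
  S → 6
  R → 5
  (S ⋈[h=b] R) → 5
  π[c]((S ⋈[h=b] R)) → 5
  σ[c=8](π[c]((S ⋈[h=b] R))) → 1

== RESULT ==
c
8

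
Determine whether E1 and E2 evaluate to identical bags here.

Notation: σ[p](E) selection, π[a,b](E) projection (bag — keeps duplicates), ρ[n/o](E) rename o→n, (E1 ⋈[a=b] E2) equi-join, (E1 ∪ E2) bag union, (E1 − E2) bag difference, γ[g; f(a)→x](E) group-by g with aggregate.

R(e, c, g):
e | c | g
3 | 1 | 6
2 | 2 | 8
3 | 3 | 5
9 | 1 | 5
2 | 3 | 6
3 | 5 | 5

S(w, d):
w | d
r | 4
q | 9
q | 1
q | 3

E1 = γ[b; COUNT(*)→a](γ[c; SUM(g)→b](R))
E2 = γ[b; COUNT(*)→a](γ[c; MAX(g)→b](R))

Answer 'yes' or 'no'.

E1 subexpression sizes:
  R → 6
  γ[c; SUM(g)→b](R) → 4
  γ[b; COUNT(*)→a](γ[c; SUM(g)→b](R)) → 3
E2 subexpression sizes:
  R → 6
  γ[c; MAX(g)→b](R) → 4
  γ[b; COUNT(*)→a](γ[c; MAX(g)→b](R)) → 3

E1 result:
b | a
5 | 1
8 | 1
11 | 2
E2 result:
b | a
5 | 1
6 | 2
8 | 1
Witness: (11, 2) appears 1× in E1 but 0× in E2.

no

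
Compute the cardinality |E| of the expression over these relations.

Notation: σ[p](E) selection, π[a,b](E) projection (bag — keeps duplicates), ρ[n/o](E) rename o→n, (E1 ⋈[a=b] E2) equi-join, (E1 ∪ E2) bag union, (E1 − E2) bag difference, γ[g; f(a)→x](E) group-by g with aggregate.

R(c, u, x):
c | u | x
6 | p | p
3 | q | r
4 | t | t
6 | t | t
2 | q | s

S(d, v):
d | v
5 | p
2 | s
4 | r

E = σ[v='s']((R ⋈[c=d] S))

Row counts bottom-up:
  R → 5
  S → 3
  (R ⋈[c=d] S) → 2
  σ[v='s']((R ⋈[c=d] S)) → 1

|E| = 1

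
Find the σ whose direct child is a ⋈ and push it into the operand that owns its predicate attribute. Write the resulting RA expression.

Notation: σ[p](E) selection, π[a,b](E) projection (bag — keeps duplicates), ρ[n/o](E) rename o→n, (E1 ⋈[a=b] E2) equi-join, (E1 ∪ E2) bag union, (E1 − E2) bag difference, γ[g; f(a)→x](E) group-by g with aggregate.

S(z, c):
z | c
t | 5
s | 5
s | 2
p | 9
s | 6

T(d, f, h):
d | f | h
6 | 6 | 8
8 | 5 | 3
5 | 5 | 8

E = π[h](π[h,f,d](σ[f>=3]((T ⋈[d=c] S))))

σ filters on f, owned by the left side.
E' = π[h](π[h,f,d]((σ[f>=3](T) ⋈[d=c] S)))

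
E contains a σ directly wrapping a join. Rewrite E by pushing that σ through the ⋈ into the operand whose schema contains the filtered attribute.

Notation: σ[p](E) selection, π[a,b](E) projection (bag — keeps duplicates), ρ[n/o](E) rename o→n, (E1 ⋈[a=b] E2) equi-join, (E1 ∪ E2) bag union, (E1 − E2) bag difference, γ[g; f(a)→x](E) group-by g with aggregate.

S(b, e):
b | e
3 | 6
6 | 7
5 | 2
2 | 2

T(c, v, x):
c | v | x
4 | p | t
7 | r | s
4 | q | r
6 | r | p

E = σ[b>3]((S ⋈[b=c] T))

σ filters on b, owned by the left side.
E' = (σ[b>3](S) ⋈[b=c] T)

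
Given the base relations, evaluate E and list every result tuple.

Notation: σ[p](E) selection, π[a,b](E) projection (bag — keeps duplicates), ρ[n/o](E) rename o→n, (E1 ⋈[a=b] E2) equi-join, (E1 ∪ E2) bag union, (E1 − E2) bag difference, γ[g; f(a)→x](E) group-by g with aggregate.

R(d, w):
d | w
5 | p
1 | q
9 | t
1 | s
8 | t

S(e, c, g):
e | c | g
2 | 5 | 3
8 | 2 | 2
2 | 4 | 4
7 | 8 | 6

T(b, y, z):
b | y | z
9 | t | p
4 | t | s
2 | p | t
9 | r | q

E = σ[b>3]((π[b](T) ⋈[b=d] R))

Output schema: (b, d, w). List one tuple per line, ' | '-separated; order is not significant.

Per-node cardinality:
  T → 4
  π[b](T) → 4
  R → 5
  (π[b](T) ⋈[b=d] R) → 2
  σ[b>3]((π[b](T) ⋈[b=d] R)) → 2

== RESULT ==
b | d | w
9 | 9 | t
9 | 9 | t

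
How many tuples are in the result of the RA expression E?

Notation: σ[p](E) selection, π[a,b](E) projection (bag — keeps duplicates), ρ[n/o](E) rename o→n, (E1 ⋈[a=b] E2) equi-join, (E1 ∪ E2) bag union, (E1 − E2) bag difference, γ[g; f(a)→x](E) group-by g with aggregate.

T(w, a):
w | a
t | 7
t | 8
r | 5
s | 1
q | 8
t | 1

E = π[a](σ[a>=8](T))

Row counts bottom-up:
  T → 6
  σ[a>=8](T) → 2
  π[a](σ[a>=8](T)) → 2

|E| = 2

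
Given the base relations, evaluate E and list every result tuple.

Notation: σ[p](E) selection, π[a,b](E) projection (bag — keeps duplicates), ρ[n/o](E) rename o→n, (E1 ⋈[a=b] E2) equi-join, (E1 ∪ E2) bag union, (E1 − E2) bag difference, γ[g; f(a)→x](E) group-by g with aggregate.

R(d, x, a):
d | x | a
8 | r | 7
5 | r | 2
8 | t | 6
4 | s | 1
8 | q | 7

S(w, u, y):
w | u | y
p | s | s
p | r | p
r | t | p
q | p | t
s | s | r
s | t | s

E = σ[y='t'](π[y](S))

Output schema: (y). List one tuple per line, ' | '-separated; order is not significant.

Per-node cardinality:
  S → 6
  π[y](S) → 6
  σ[y='t'](π[y](S)) → 1

== RESULT ==
y
t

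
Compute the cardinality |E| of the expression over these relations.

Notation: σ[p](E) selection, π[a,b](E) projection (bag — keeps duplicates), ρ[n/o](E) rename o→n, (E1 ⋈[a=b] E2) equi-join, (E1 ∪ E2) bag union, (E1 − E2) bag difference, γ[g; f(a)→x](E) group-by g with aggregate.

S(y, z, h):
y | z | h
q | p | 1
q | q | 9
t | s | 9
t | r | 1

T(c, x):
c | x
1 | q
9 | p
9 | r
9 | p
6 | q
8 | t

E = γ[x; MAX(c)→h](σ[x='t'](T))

Stepwise |·|:
  T → 6
  σ[x='t'](T) → 1
  γ[x; MAX(c)→h](σ[x='t'](T)) → 1

|E| = 1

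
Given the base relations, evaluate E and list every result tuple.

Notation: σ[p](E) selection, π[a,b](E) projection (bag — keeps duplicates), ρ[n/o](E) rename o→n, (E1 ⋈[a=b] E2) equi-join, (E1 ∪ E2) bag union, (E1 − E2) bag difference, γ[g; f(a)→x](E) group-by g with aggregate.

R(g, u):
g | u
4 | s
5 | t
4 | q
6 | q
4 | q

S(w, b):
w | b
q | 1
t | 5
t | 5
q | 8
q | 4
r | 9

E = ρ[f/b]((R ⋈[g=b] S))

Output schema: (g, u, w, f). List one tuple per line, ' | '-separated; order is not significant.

Row counts bottom-up:
  R → 5
  S → 6
  (R ⋈[g=b] S) → 5
  ρ[f/b]((R ⋈[g=b] S)) → 5

== RESULT ==
g | u | w | f
4 | q | q | 4
4 | q | q | 4
4 | s | q | 4
5 | t | t | 5
5 | t | t | 5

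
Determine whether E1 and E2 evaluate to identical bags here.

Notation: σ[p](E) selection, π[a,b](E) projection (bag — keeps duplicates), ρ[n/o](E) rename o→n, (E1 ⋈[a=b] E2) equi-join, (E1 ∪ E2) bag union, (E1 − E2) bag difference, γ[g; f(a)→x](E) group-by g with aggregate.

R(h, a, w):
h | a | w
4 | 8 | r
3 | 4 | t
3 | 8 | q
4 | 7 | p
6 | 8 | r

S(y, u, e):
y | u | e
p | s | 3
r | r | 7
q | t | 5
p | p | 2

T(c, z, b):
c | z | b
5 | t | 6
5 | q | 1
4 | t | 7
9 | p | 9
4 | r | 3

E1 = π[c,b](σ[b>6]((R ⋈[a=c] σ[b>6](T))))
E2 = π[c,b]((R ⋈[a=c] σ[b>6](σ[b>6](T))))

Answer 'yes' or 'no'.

E1 per-node cardinality:
  R → 5
  T → 5
  σ[b>6](T) → 2
  (R ⋈[a=c] σ[b>6](T)) → 1
  σ[b>6]((R ⋈[a=c] σ[b>6](T))) → 1
  π[c,b](σ[b>6]((R ⋈[a=c] σ[b>6](T)))) → 1
E2 per-node cardinality:
  R → 5
  T → 5
  σ[b>6](T) → 2
  σ[b>6](σ[b>6](T)) → 2
  (R ⋈[a=c] σ[b>6](σ[b>6](T))) → 1
  π[c,b]((R ⋈[a=c] σ[b>6](σ[b>6](T)))) → 1

E1 and E2 produce the same multiset:
c | b
4 | 7

yes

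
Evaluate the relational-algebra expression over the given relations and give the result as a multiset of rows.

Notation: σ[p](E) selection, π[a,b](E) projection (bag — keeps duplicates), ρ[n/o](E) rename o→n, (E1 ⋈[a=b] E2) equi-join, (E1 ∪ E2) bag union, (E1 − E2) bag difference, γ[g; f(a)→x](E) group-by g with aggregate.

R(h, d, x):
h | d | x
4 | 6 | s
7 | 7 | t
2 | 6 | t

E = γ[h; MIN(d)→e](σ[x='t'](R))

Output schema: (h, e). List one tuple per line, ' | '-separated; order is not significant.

Subexpression sizes:
  R → 3
  σ[x='t'](R) → 2
  γ[h; MIN(d)→e](σ[x='t'](R)) → 2

== RESULT ==
h | e
2 | 6
7 | 7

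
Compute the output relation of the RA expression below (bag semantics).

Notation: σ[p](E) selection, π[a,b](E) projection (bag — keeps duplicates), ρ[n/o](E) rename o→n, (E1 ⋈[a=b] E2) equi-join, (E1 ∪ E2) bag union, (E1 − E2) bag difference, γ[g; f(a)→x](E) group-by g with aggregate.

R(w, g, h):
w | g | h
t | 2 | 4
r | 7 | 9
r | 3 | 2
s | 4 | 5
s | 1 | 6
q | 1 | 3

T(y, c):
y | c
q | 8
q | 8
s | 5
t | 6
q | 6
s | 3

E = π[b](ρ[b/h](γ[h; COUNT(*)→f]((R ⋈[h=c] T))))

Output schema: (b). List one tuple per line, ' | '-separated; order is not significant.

Stepwise |·|:
  R → 6
  T → 6
  (R ⋈[h=c] T) → 4
  γ[h; COUNT(*)→f]((R ⋈[h=c] T)) → 3
  ρ[b/h](γ[h; COUNT(*)→f]((R ⋈[h=c] T))) → 3
  π[b](ρ[b/h](γ[h; COUNT(*)→f]((R ⋈[h=c] T)))) → 3

== RESULT ==
b
3
5
6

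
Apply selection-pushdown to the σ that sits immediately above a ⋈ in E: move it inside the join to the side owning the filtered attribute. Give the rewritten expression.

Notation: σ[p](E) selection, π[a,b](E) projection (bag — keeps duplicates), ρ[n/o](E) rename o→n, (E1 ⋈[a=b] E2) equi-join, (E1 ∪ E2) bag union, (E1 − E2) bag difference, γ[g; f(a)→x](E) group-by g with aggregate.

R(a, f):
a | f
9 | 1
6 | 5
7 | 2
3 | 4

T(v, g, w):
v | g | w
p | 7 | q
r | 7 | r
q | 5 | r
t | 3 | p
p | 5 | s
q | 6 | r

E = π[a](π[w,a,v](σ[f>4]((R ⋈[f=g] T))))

σ filters on f, owned by the left side.
E' = π[a](π[w,a,v]((σ[f>4](R) ⋈[f=g] T)))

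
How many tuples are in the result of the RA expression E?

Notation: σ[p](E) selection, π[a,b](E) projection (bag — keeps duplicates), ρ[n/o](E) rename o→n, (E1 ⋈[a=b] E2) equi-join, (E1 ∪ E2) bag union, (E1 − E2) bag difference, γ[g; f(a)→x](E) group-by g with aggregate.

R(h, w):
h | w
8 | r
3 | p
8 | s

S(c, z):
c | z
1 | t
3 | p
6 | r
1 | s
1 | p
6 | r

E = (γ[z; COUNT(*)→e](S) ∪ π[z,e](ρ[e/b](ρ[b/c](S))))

Row counts bottom-up:
  S → 6
  γ[z; COUNT(*)→e](S) → 4
  S → 6
  ρ[b/c](S) → 6
  ρ[e/b](ρ[b/c](S)) → 6
  π[z,e](ρ[e/b](ρ[b/c](S))) → 6
  (γ[z; COUNT(*)→e](S) ∪ π[z,e](ρ[e/b](ρ[b/c](S)))) → 10

|E| = 10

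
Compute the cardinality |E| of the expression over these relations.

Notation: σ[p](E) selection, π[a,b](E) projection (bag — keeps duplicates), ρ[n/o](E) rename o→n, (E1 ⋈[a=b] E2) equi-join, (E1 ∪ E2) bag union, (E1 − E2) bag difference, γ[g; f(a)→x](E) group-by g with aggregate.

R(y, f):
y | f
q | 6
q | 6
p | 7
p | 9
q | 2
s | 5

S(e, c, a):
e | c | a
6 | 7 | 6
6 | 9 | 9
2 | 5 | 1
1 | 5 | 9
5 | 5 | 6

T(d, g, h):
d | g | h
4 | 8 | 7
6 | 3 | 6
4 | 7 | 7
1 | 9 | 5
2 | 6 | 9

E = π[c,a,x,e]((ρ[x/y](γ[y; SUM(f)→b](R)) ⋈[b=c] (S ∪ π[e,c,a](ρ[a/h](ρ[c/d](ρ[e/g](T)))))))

Per-node cardinality:
  R → 6
  γ[y; SUM(f)→b](R) → 3
  ρ[x/y](γ[y; SUM(f)→b](R)) → 3
  S → 5
  T → 5
  ρ[e/g](T) → 5
  ρ[c/d](ρ[e/g](T)) → 5
  ρ[a/h](ρ[c/d](ρ[e/g](T))) → 5
  π[e,c,a](ρ[a/h](ρ[c/d](ρ[e/g](T)))) → 5
  (S ∪ π[e,c,a](ρ[a/h](ρ[c/d](ρ[e/g](T))))) → 10
  (ρ[x/y](γ[y; SUM(f)→b](R)) ⋈[b=c] (S ∪ π[e,c,a](ρ[a/h](ρ[c/d](ρ[e/g](T)))))) → 3
  π[c,a,x,e]((ρ[x/y](γ[y; SUM(f)→b](R)) ⋈[b=c] (S ∪ π[e,c,a](ρ[a/h](ρ[c/d](ρ[e/g](T))))))) → 3

|E| = 3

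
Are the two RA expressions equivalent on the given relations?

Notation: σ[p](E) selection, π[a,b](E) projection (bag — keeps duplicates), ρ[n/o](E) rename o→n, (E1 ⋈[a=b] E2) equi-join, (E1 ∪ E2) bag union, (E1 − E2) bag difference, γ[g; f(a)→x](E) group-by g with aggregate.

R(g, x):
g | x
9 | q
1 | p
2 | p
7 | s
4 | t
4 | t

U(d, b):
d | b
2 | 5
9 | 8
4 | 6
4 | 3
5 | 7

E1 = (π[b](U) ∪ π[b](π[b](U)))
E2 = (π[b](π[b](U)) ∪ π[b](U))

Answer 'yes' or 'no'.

E1 row counts bottom-up:
  U → 5
  π[b](U) → 5
  U → 5
  π[b](U) → 5
  π[b](π[b](U)) → 5
  (π[b](U) ∪ π[b](π[b](U))) → 10
E2 row counts bottom-up:
  U → 5
  π[b](U) → 5
  π[b](π[b](U)) → 5
  U → 5
  π[b](U) → 5
  (π[b](π[b](U)) ∪ π[b](U)) → 10

E1 and E2 produce the same multiset:
b
3
3
5
5
6
6
7
7
8
8

yes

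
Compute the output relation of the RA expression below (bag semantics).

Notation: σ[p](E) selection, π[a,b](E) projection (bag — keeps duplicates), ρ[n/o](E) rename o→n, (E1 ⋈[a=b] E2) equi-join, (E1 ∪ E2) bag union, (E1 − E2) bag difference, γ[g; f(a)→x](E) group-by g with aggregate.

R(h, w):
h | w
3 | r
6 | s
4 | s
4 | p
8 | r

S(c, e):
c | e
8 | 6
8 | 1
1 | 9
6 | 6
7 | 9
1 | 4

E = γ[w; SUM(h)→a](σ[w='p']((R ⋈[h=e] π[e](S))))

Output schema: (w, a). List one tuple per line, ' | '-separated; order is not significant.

Per-node cardinality:
  R → 5
  S → 6
  π[e](S) → 6
  (R ⋈[h=e] π[e](S)) → 4
  σ[w='p']((R ⋈[h=e] π[e](S))) → 1
  γ[w; SUM(h)→a](σ[w='p']((R ⋈[h=e] π[e](S)))) → 1

== RESULT ==
w | a
p | 4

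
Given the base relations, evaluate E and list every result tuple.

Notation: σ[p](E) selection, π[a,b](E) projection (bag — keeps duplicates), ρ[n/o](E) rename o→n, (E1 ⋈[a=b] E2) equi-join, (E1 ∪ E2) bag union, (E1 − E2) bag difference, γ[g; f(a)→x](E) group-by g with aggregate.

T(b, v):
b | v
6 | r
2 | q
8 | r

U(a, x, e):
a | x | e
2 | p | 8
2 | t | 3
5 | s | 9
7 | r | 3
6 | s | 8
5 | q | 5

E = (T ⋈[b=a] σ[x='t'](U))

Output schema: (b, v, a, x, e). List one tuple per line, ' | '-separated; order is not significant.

Subexpression sizes:
  T → 3
  U → 6
  σ[x='t'](U) → 1
  (T ⋈[b=a] σ[x='t'](U)) → 1

== RESULT ==
b | v | a | x | e
2 | q | 2 | t | 3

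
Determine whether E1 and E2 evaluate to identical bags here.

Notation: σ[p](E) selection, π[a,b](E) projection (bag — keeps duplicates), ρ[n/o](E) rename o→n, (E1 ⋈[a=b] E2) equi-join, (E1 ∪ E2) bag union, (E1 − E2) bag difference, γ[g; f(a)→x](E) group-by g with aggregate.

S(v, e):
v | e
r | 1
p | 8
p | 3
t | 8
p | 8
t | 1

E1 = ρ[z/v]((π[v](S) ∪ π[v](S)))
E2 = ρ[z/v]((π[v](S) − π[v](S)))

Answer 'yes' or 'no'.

E1 row counts bottom-up:
  S → 6
  π[v](S) → 6
  S → 6
  π[v](S) → 6
  (π[v](S) ∪ π[v](S)) → 12
  ρ[z/v]((π[v](S) ∪ π[v](S))) → 12
E2 row counts bottom-up:
  S → 6
  π[v](S) → 6
  S → 6
  π[v](S) → 6
  (π[v](S) − π[v](S)) → 0
  ρ[z/v]((π[v](S) − π[v](S))) → 0

E1 result:
z
p
p
p
p
p
p
r
r
t
t
t
t
E2 result:
z
(0 rows)
Witness: ('p',) appears 6× in E1 but 0× in E2.

no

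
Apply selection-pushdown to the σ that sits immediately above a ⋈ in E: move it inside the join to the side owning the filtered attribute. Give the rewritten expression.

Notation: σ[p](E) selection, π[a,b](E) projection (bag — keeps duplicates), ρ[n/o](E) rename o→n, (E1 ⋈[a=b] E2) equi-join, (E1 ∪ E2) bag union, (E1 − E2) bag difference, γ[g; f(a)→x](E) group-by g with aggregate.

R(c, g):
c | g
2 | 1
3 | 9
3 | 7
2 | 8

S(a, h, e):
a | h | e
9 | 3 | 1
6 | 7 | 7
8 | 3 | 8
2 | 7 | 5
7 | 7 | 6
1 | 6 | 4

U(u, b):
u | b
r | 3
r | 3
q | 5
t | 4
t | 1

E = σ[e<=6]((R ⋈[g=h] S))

σ filters on e, owned by the right side.
E' = (R ⋈[g=h] σ[e<=6](S))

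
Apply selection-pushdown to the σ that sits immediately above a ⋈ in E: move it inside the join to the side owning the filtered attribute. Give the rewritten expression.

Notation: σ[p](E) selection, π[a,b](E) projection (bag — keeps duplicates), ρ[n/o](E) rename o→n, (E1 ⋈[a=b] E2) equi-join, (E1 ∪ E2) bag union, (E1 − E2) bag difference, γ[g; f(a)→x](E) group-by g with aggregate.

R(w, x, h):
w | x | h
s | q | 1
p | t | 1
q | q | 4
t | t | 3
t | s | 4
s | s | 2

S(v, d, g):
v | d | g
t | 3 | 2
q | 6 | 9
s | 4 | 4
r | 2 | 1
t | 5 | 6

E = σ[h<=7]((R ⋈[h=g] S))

σ filters on h, owned by the left side.
E' = (σ[h<=7](R) ⋈[h=g] S)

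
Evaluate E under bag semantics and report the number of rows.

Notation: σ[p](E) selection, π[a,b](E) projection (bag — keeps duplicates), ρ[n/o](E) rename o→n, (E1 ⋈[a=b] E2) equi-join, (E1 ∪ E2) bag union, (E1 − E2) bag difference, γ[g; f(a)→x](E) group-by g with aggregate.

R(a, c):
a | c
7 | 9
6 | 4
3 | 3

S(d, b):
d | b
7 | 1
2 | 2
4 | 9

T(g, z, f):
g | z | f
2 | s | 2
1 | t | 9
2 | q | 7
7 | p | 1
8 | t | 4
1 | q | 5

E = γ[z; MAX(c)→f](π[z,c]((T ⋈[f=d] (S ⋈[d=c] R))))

Subexpression sizes:
  T → 6
  S → 3
  R → 3
  (S ⋈[d=c] R) → 1
  (T ⋈[f=d] (S ⋈[d=c] R)) → 1
  π[z,c]((T ⋈[f=d] (S ⋈[d=c] R))) → 1
  γ[z; MAX(c)→f](π[z,c]((T ⋈[f=d] (S ⋈[d=c] R)))) → 1

|E| = 1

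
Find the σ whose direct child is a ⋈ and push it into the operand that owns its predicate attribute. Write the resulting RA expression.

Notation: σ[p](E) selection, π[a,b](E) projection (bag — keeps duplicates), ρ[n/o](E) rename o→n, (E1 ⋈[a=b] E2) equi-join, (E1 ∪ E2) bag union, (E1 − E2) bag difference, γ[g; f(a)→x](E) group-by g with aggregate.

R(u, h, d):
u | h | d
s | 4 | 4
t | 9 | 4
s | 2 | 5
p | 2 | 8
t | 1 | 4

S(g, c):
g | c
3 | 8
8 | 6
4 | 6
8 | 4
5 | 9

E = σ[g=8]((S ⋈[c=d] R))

σ filters on g, owned by the left side.
E' = (σ[g=8](S) ⋈[c=d] R)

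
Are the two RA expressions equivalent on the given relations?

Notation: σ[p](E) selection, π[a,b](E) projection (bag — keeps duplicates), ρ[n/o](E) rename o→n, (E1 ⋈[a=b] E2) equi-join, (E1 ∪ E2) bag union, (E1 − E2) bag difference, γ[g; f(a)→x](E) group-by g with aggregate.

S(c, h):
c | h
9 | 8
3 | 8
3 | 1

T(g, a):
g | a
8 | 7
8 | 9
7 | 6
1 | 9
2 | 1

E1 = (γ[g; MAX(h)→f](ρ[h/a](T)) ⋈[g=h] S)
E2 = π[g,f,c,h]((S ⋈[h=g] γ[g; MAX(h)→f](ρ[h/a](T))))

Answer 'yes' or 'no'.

E1 subexpression sizes:
  T → 5
  ρ[h/a](T) → 5
  γ[g; MAX(h)→f](ρ[h/a](T)) → 4
  S → 3
  (γ[g; MAX(h)→f](ρ[h/a](T)) ⋈[g=h] S) → 3
E2 subexpression sizes:
  S → 3
  T → 5
  ρ[h/a](T) → 5
  γ[g; MAX(h)→f](ρ[h/a](T)) → 4
  (S ⋈[h=g] γ[g; MAX(h)→f](ρ[h/a](T))) → 3
  π[g,f,c,h]((S ⋈[h=g] γ[g; MAX(h)→f](ρ[h/a](T)))) → 3

E1 and E2 produce the same multiset:
g | f | c | h
1 | 9 | 3 | 1
8 | 9 | 3 | 8
8 | 9 | 9 | 8

yes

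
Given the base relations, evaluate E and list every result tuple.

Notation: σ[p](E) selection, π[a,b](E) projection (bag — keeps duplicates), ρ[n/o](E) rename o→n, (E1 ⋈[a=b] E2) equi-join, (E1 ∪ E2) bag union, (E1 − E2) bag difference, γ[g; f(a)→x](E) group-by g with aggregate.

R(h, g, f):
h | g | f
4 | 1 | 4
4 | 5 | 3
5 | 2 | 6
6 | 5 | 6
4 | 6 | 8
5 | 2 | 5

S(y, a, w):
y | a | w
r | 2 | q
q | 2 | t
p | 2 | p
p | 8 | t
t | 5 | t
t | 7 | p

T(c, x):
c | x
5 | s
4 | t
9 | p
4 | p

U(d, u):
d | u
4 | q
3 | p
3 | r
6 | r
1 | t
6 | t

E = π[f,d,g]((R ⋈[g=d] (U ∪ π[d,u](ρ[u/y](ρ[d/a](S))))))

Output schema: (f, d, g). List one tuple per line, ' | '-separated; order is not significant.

Per-node cardinality:
  R → 6
  U → 6
  S → 6
  ρ[d/a](S) → 6
  ρ[u/y](ρ[d/a](S)) → 6
  π[d,u](ρ[u/y](ρ[d/a](S))) → 6
  (U ∪ π[d,u](ρ[u/y](ρ[d/a](S)))) → 12
  (R ⋈[g=d] (U ∪ π[d,u](ρ[u/y](ρ[d/a](S))))) → 11
  π[f,d,g]((R ⋈[g=d] (U ∪ π[d,u](ρ[u/y](ρ[d/a](S)))))) → 11

== RESULT ==
f | d | g
3 | 5 | 5
4 | 1 | 1
5 | 2 | 2
5 | 2 | 2
5 | 2 | 2
6 | 2 | 2
6 | 2 | 2
6 | 2 | 2
6 | 5 | 5
8 | 6 | 6
8 | 6 | 6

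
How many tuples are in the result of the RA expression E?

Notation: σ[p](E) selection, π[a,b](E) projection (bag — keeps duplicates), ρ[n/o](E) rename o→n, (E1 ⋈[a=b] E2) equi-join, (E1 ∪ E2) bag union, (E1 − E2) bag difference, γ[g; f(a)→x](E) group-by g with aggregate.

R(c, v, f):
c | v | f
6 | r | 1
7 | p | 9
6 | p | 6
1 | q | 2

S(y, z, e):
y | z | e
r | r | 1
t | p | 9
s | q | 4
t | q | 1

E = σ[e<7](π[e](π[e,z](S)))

Subexpression sizes:
  S → 4
  π[e,z](S) → 4
  π[e](π[e,z](S)) → 4
  σ[e<7](π[e](π[e,z](S))) → 3

|E| = 3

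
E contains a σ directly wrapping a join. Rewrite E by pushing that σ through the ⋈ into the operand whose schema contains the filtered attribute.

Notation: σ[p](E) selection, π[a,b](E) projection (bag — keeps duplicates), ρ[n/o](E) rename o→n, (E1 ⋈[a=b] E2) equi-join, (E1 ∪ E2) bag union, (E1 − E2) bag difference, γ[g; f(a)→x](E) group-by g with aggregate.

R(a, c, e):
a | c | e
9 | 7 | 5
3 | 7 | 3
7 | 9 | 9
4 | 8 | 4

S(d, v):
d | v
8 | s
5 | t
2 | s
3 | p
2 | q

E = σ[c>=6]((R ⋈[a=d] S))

σ filters on c, owned by the left side.
E' = (σ[c>=6](R) ⋈[a=d] S)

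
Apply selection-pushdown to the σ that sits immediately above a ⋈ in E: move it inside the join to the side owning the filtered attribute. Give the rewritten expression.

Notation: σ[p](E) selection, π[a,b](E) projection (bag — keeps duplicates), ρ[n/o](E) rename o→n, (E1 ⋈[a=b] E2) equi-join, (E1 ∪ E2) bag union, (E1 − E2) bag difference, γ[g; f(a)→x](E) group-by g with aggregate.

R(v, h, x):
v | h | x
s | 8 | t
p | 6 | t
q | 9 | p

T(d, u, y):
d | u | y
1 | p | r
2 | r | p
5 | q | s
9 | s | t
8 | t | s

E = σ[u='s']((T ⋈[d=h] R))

σ filters on u, owned by the left side.
E' = (σ[u='s'](T) ⋈[d=h] R)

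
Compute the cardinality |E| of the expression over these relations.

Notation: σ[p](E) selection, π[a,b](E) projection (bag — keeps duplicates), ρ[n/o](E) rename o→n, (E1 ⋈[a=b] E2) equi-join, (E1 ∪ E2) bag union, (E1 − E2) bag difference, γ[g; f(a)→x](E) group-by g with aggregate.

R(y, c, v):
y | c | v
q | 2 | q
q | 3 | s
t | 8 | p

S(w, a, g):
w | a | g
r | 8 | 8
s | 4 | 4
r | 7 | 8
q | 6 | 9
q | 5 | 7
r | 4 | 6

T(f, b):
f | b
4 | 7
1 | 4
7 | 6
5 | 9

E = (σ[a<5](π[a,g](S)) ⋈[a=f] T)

Per-node cardinality:
  S → 6
  π[a,g](S) → 6
  σ[a<5](π[a,g](S)) → 2
  T → 4
  (σ[a<5](π[a,g](S)) ⋈[a=f] T) → 2

|E| = 2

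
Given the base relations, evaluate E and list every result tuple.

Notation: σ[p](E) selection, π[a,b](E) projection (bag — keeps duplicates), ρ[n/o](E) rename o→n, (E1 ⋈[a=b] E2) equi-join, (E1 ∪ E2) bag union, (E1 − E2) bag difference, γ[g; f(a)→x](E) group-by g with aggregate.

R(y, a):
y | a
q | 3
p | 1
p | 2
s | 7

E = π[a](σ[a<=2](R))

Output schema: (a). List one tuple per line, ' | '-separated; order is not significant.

Per-node cardinality:
  R → 4
  σ[a<=2](R) → 2
  π[a](σ[a<=2](R)) → 2

== RESULT ==
a
1
2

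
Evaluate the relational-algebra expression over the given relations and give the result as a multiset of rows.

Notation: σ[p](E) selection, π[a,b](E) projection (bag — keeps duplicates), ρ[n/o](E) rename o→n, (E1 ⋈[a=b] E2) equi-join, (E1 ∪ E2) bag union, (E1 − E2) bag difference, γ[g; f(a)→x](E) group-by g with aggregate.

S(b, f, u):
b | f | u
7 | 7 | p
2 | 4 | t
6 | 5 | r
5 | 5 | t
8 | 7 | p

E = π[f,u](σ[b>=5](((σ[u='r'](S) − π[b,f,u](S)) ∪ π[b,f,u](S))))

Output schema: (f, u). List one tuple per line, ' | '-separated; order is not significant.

Per-node cardinality:
  S → 5
  σ[u='r'](S) → 1
  S → 5
  π[b,f,u](S) → 5
  (σ[u='r'](S) − π[b,f,u](S)) → 0
  S → 5
  π[b,f,u](S) → 5
  ((σ[u='r'](S) − π[b,f,u](S)) ∪ π[b,f,u](S)) → 5
  σ[b>=5](((σ[u='r'](S) − π[b,f,u](S)) ∪ π[b,f,u](S))) → 4
  π[f,u](σ[b>=5](((σ[u='r'](S) − π[b,f,u](S)) ∪ π[b,f,u](S)))) → 4

== RESULT ==
f | u
5 | r
5 | t
7 | p
7 | p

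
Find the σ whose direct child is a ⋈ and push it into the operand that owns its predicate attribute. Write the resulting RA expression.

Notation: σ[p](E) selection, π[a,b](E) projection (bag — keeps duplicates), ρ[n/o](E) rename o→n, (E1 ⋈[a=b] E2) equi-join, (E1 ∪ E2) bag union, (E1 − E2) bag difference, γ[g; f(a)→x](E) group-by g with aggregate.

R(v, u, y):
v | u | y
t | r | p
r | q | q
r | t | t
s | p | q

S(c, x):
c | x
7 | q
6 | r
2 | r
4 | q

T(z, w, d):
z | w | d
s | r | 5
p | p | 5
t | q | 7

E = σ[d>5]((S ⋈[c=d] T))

σ filters on d, owned by the right side.
E' = (S ⋈[c=d] σ[d>5](T))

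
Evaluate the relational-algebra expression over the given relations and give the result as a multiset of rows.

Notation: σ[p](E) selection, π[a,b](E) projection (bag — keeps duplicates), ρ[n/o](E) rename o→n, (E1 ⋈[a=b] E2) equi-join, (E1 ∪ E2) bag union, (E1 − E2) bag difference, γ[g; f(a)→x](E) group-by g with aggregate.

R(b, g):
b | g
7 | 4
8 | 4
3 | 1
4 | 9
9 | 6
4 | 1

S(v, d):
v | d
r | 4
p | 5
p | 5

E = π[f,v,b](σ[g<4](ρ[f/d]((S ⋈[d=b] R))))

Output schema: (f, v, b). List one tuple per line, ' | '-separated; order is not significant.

Per-node cardinality:
  S → 3
  R → 6
  (S ⋈[d=b] R) → 2
  ρ[f/d]((S ⋈[d=b] R)) → 2
  σ[g<4](ρ[f/d]((S ⋈[d=b] R))) → 1
  π[f,v,b](σ[g<4](ρ[f/d]((S ⋈[d=b] R)))) → 1

== RESULT ==
f | v | b
4 | r | 4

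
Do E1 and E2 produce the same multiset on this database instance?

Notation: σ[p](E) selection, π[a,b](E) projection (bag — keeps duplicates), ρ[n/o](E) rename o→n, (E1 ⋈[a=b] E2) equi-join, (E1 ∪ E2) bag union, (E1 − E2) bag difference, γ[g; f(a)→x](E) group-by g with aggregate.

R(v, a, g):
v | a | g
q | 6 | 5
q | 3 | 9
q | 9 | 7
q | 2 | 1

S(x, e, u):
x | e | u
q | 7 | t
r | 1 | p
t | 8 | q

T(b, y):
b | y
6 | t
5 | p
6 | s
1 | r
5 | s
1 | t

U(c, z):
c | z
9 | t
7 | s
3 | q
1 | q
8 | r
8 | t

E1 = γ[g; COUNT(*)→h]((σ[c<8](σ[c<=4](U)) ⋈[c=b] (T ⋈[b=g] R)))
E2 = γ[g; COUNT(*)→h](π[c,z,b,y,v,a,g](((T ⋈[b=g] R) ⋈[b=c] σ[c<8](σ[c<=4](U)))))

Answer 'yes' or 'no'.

E1 row counts bottom-up:
  U → 6
  σ[c<=4](U) → 2
  σ[c<8](σ[c<=4](U)) → 2
  T → 6
  R → 4
  (T ⋈[b=g] R) → 4
  (σ[c<8](σ[c<=4](U)) ⋈[c=b] (T ⋈[b=g] R)) → 2
  γ[g; COUNT(*)→h]((σ[c<8](σ[c<=4](U)) ⋈[c=b] (T ⋈[b=g] R))) → 1
E2 row counts bottom-up:
  T → 6
  R → 4
  (T ⋈[b=g] R) → 4
  U → 6
  σ[c<=4](U) → 2
  σ[c<8](σ[c<=4](U)) → 2
  ((T ⋈[b=g] R) ⋈[b=c] σ[c<8](σ[c<=4](U))) → 2
  π[c,z,b,y,v,a,g](((T ⋈[b=g] R) ⋈[b=c] σ[c<8](σ[c<=4](U)))) → 2
  γ[g; COUNT(*)→h](π[c,z,b,y,v,a,g](((T ⋈[b=g] R) ⋈[b=c] σ[c<8](σ[c<=4](U))))) → 1

E1 and E2 produce the same multiset:
g | h
1 | 2

yes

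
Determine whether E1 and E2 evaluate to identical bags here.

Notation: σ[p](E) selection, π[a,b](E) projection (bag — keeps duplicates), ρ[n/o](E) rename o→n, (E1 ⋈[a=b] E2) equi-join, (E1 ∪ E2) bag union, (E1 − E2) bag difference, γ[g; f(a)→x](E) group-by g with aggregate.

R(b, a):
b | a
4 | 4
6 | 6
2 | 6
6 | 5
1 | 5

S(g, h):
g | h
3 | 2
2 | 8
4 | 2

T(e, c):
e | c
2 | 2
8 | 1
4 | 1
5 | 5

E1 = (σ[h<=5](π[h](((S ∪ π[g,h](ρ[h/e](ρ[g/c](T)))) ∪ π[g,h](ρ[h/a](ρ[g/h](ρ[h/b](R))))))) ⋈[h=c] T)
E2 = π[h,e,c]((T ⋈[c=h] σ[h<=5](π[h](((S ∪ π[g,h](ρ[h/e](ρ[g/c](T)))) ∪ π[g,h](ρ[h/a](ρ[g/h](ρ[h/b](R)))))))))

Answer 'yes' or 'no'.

E1 per-node cardinality:
  S → 3
  T → 4
  ρ[g/c](T) → 4
  ρ[h/e](ρ[g/c](T)) → 4
  π[g,h](ρ[h/e](ρ[g/c](T))) → 4
  (S ∪ π[g,h](ρ[h/e](ρ[g/c](T)))) → 7
  R → 5
  ρ[h/b](R) → 5
  ρ[g/h](ρ[h/b](R)) → 5
  ρ[h/a](ρ[g/h](ρ[h/b](R))) → 5
  π[g,h](ρ[h/a](ρ[g/h](ρ[h/b](R)))) → 5
  ((S ∪ π[g,h](ρ[h/e](ρ[g/c](T)))) ∪ π[g,h](ρ[h/a](ρ[g/h](ρ[h/b](R))))) → 12
  π[h](((S ∪ π[g,h](ρ[h/e](ρ[g/c](T)))) ∪ π[g,h](ρ[h/a](ρ[g/h](ρ[h/b](R)))))) → 12
  σ[h<=5](π[h](((S ∪ π[g,h](ρ[h/e](ρ[g/c](T)))) ∪ π[g,h](ρ[h/a](ρ[g/h](ρ[h/b](R))))))) → 8
  T → 4
  (σ[h<=5](π[h](((S ∪ π[g,h](ρ[h/e](ρ[g/c](T)))) ∪ π[g,h](ρ[h/a](ρ[g/h](ρ[h/b](R))))))) ⋈[h=c] T) → 6
E2 per-node cardinality:
  T → 4
  S → 3
  T → 4
  ρ[g/c](T) → 4
  ρ[h/e](ρ[g/c](T)) → 4
  π[g,h](ρ[h/e](ρ[g/c](T))) → 4
  (S ∪ π[g,h](ρ[h/e](ρ[g/c](T)))) → 7
  R → 5
  ρ[h/b](R) → 5
  ρ[g/h](ρ[h/b](R)) → 5
  ρ[h/a](ρ[g/h](ρ[h/b](R))) → 5
  π[g,h](ρ[h/a](ρ[g/h](ρ[h/b](R)))) → 5
  ((S ∪ π[g,h](ρ[h/e](ρ[g/c](T)))) ∪ π[g,h](ρ[h/a](ρ[g/h](ρ[h/b](R))))) → 12
  π[h](((S ∪ π[g,h](ρ[h/e](ρ[g/c](T)))) ∪ π[g,h](ρ[h/a](ρ[g/h](ρ[h/b](R)))))) → 12
  σ[h<=5](π[h](((S ∪ π[g,h](ρ[h/e](ρ[g/c](T)))) ∪ π[g,h](ρ[h/a](ρ[g/h](ρ[h/b](R))))))) → 8
  (T ⋈[c=h] σ[h<=5](π[h](((S ∪ π[g,h](ρ[h/e](ρ[g/c](T)))) ∪ π[g,h](ρ[h/a](ρ[g/h](ρ[h/b](R)))))))) → 6
  π[h,e,c]((T ⋈[c=h] σ[h<=5](π[h](((S ∪ π[g,h](ρ[h/e](ρ[g/c](T)))) ∪ π[g,h](ρ[h/a](ρ[g/h](ρ[h/b](R))))))))) → 6

E1 and E2 produce the same multiset:
h | e | c
2 | 2 | 2
2 | 2 | 2
2 | 2 | 2
5 | 5 | 5
5 | 5 | 5
5 | 5 | 5

yes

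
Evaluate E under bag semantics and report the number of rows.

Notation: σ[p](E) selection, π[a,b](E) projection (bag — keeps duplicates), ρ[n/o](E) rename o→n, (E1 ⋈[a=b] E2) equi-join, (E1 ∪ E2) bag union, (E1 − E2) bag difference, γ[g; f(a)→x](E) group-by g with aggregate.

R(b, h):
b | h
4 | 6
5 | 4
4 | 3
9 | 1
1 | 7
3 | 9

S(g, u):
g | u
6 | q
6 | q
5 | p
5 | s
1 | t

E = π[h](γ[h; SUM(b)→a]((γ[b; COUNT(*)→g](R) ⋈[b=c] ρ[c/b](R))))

Subexpression sizes:
  R → 6
  γ[b; COUNT(*)→g](R) → 5
  R → 6
  ρ[c/b](R) → 6
  (γ[b; COUNT(*)→g](R) ⋈[b=c] ρ[c/b](R)) → 6
  γ[h; SUM(b)→a]((γ[b; COUNT(*)→g](R) ⋈[b=c] ρ[c/b](R))) → 6
  π[h](γ[h; SUM(b)→a]((γ[b; COUNT(*)→g](R) ⋈[b=c] ρ[c/b](R)))) → 6

|E| = 6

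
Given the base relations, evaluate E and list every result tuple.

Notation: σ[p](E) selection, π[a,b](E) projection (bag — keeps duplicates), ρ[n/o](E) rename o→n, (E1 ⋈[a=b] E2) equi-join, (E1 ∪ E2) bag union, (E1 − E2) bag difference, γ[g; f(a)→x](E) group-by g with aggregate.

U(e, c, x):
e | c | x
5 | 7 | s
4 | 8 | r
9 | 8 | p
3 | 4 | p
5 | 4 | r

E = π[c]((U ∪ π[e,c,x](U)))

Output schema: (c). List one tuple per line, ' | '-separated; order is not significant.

Subexpression sizes:
  U → 5
  U → 5
  π[e,c,x](U) → 5
  (U ∪ π[e,c,x](U)) → 10
  π[c]((U ∪ π[e,c,x](U))) → 10

== RESULT ==
c
4
4
4
4
7
7
8
8
8
8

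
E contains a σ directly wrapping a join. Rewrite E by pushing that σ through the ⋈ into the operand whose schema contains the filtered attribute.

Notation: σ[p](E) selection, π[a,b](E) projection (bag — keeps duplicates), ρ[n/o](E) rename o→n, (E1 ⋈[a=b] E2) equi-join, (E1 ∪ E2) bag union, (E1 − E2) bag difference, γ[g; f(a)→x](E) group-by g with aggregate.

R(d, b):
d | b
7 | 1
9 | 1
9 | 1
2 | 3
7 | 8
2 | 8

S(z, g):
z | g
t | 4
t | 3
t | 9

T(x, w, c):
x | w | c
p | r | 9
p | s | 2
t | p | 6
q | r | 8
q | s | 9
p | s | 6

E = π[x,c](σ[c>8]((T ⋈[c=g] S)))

σ filters on c, owned by the left side.
E' = π[x,c]((σ[c>8](T) ⋈[c=g] S))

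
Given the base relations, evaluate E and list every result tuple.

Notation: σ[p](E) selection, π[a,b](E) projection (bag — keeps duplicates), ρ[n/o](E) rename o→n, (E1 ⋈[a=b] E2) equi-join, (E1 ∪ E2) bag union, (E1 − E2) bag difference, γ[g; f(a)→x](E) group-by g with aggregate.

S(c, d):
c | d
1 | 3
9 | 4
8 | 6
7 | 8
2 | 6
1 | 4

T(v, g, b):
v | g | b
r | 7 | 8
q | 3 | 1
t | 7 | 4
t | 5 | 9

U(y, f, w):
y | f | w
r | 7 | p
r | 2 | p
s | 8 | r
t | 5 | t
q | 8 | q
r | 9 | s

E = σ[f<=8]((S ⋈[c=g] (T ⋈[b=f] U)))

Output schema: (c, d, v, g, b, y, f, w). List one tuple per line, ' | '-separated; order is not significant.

Subexpression sizes:
  S → 6
  T → 4
  U → 6
  (T ⋈[b=f] U) → 3
  (S ⋈[c=g] (T ⋈[b=f] U)) → 2
  σ[f<=8]((S ⋈[c=g] (T ⋈[b=f] U))) → 2

== RESULT ==
c | d | v | g | b | y | f | w
7 | 8 | r | 7 | 8 | q | 8 | q
7 | 8 | r | 7 | 8 | s | 8 | r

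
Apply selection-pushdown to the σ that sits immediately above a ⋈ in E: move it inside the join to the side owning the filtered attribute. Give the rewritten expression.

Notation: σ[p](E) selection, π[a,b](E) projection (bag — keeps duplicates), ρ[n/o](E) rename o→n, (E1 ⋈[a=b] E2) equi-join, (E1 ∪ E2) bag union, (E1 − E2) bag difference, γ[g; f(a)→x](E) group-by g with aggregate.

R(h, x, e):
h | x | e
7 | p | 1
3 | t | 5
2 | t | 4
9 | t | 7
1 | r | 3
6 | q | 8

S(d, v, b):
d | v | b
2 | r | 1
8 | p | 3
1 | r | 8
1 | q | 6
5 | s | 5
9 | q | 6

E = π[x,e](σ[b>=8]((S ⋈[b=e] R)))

σ filters on b, owned by the left side.
E' = π[x,e]((σ[b>=8](S) ⋈[b=e] R))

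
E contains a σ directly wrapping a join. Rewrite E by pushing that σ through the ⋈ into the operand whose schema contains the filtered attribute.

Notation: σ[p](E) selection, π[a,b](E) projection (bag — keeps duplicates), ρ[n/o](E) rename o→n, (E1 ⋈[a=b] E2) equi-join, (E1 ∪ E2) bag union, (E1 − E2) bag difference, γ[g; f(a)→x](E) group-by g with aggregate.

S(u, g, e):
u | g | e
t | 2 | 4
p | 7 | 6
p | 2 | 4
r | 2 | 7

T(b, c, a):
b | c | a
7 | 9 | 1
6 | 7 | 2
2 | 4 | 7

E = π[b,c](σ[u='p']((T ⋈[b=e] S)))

σ filters on u, owned by the right side.
E' = π[b,c]((T ⋈[b=e] σ[u='p'](S)))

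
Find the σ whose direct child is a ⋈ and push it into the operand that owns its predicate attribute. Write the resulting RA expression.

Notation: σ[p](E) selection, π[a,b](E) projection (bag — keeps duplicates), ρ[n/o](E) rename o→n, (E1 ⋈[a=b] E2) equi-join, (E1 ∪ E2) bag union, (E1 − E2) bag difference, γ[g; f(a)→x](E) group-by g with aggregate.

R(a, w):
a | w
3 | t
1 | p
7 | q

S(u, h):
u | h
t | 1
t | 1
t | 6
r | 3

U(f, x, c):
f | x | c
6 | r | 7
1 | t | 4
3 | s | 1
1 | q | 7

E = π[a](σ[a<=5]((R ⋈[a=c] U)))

σ filters on a, owned by the left side.
E' = π[a]((σ[a<=5](R) ⋈[a=c] U))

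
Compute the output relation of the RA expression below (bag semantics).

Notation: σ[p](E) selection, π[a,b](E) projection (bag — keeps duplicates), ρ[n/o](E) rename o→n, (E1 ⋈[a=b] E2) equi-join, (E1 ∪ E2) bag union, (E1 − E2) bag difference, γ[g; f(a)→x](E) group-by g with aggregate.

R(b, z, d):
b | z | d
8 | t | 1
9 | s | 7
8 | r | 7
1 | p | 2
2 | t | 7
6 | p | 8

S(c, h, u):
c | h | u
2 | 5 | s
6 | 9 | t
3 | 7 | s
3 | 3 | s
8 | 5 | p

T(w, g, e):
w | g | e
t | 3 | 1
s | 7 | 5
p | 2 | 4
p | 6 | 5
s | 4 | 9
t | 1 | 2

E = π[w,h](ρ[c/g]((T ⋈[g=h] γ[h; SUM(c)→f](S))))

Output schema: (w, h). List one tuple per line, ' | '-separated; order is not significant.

Subexpression sizes:
  T → 6
  S → 5
  γ[h; SUM(c)→f](S) → 4
  (T ⋈[g=h] γ[h; SUM(c)→f](S)) → 2
  ρ[c/g]((T ⋈[g=h] γ[h; SUM(c)→f](S))) → 2
  π[w,h](ρ[c/g]((T ⋈[g=h] γ[h; SUM(c)→f](S)))) → 2

== RESULT ==
w | h
s | 7
t | 3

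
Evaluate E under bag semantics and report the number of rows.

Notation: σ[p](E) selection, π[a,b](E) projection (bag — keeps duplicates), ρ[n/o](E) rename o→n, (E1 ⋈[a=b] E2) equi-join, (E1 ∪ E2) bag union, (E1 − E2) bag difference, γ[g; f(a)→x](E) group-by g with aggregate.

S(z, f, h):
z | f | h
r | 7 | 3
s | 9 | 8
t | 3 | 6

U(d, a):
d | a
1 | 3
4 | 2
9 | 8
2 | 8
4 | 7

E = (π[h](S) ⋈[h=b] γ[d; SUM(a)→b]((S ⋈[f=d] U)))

Per-node cardinality:
  S → 3
  π[h](S) → 3
  S → 3
  U → 5
  (S ⋈[f=d] U) → 1
  γ[d; SUM(a)→b]((S ⋈[f=d] U)) → 1
  (π[h](S) ⋈[h=b] γ[d; SUM(a)→b]((S ⋈[f=d] U))) → 1

|E| = 1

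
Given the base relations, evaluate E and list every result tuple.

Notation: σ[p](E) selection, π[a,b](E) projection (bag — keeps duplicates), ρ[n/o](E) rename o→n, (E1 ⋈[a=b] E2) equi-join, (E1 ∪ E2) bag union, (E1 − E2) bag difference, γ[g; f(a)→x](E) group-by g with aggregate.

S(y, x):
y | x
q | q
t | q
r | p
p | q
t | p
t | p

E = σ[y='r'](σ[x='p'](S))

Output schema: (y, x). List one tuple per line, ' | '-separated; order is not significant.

Per-node cardinality:
  S → 6
  σ[x='p'](S) → 3
  σ[y='r'](σ[x='p'](S)) → 1

== RESULT ==
y | x
r | p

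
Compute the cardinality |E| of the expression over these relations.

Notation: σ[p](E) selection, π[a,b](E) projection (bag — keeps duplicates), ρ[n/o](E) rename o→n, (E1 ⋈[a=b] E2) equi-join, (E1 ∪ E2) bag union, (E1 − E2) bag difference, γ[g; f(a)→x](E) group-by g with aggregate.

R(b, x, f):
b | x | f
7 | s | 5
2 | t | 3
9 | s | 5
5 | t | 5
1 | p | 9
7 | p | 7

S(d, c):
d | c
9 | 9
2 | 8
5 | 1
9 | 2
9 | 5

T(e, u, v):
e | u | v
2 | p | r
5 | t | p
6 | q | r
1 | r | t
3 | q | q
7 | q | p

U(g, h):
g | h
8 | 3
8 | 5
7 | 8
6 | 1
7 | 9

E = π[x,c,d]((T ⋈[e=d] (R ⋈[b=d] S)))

Row counts bottom-up:
  T → 6
  R → 6
  S → 5
  (R ⋈[b=d] S) → 5
  (T ⋈[e=d] (R ⋈[b=d] S)) → 2
  π[x,c,d]((T ⋈[e=d] (R ⋈[b=d] S))) → 2

|E| = 2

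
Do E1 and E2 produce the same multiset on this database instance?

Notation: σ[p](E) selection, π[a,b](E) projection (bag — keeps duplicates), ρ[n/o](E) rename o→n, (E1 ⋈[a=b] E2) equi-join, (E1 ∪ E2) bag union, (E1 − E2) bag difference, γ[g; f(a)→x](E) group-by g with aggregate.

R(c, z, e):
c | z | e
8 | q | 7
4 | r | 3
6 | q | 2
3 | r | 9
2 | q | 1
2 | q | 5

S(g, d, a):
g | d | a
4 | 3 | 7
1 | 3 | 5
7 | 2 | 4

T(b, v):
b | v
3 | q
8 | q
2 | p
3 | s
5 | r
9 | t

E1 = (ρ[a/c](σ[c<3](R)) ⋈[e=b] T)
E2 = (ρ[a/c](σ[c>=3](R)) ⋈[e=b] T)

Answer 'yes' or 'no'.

E1 subexpression sizes:
  R → 6
  σ[c<3](R) → 2
  ρ[a/c](σ[c<3](R)) → 2
  T → 6
  (ρ[a/c](σ[c<3](R)) ⋈[e=b] T) → 1
E2 subexpression sizes:
  R → 6
  σ[c>=3](R) → 4
  ρ[a/c](σ[c>=3](R)) → 4
  T → 6
  (ρ[a/c](σ[c>=3](R)) ⋈[e=b] T) → 4

E1 result:
a | z | e | b | v
2 | q | 5 | 5 | r
E2 result:
a | z | e | b | v
3 | r | 9 | 9 | t
4 | r | 3 | 3 | q
4 | r | 3 | 3 | s
6 | q | 2 | 2 | p
Witness: (2, 'q', 5, 5, 'r') appears 1× in E1 but 0× in E2.

no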